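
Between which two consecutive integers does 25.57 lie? 25 and 26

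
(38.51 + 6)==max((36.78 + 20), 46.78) False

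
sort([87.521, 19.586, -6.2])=[-6.2, 19.586, 87.521]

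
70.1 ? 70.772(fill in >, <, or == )<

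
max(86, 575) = 575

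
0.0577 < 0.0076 False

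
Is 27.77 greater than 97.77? No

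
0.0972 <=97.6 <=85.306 False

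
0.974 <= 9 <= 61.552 True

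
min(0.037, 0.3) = 0.037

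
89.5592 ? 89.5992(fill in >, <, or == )<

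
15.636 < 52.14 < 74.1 True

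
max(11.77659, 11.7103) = 11.77659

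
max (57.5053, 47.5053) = 57.5053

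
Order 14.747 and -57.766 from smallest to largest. -57.766, 14.747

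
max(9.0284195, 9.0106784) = 9.0284195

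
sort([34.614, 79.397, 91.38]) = [34.614, 79.397, 91.38]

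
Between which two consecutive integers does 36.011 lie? 36 and 37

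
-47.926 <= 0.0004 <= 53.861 True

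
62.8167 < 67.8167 True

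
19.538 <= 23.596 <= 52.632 True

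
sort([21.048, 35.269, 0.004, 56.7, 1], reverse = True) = [56.7, 35.269, 21.048, 1, 0.004]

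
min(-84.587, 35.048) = -84.587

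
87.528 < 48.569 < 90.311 False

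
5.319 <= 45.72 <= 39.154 False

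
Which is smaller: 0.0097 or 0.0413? 0.0097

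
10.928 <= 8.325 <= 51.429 False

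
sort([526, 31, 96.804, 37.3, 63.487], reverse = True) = [526, 96.804, 63.487, 37.3, 31]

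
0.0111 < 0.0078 False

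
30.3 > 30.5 False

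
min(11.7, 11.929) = 11.7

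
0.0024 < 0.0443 True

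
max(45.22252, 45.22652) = 45.22652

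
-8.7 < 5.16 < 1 False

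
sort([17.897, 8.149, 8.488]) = [8.149, 8.488, 17.897]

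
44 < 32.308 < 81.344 False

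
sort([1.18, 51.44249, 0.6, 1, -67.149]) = [-67.149, 0.6, 1, 1.18, 51.44249]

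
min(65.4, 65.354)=65.354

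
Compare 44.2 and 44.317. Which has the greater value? 44.317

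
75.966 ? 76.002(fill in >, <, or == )<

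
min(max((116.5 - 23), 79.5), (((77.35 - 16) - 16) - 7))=38.35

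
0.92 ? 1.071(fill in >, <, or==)<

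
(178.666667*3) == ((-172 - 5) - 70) False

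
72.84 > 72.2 True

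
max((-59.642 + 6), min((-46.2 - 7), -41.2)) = -53.2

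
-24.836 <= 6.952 True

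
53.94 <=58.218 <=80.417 True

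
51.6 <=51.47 False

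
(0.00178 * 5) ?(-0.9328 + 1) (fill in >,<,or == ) <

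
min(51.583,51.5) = 51.5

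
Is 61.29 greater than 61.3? No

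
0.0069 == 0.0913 False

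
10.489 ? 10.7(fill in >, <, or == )<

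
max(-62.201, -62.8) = -62.201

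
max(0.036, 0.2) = 0.2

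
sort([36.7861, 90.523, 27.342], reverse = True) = [90.523, 36.7861, 27.342]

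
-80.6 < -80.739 False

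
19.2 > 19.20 False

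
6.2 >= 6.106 True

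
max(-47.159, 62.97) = 62.97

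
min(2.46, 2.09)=2.09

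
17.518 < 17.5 False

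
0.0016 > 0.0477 False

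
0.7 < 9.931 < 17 True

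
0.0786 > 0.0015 True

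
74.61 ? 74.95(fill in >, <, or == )<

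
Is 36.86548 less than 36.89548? Yes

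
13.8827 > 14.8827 False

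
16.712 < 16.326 False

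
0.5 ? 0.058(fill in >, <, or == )>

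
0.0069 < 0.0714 True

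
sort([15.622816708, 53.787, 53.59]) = [15.622816708, 53.59, 53.787]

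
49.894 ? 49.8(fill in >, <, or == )>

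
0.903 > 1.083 False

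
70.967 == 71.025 False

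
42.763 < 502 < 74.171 False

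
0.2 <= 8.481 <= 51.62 True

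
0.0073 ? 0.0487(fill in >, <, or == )<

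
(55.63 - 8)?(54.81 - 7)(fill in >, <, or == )<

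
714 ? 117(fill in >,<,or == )>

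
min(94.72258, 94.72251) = 94.72251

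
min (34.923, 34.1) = 34.1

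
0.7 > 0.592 True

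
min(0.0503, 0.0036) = 0.0036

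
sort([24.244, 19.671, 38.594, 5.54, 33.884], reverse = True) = [38.594, 33.884, 24.244, 19.671, 5.54]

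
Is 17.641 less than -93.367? No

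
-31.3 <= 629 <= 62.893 False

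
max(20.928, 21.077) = 21.077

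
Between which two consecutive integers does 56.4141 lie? 56 and 57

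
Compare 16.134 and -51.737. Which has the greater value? 16.134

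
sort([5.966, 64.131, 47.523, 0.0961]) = [0.0961, 5.966, 47.523, 64.131]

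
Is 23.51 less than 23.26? No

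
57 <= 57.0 True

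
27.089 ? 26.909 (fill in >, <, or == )>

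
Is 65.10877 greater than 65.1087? Yes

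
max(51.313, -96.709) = 51.313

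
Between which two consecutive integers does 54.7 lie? 54 and 55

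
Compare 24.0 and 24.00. They are equal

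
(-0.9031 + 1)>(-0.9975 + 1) True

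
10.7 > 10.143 True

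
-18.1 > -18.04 False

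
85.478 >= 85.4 True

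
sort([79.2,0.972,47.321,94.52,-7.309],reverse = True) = [94.52,79.2,47.321,0.972,-7.309]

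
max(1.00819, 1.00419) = 1.00819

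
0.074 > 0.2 False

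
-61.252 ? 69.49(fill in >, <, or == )<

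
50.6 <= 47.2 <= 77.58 False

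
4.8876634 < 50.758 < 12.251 False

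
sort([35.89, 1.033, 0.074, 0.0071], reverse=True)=[35.89, 1.033, 0.074, 0.0071]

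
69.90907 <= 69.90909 True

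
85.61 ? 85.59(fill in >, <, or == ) >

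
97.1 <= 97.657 True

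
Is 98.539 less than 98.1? No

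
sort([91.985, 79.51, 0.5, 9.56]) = [0.5, 9.56, 79.51, 91.985]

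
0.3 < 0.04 False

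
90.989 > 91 False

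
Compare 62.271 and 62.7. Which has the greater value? 62.7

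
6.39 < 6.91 True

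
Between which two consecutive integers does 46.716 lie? 46 and 47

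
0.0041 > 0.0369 False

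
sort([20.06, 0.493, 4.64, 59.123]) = [0.493, 4.64, 20.06, 59.123]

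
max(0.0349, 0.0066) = 0.0349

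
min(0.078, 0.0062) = 0.0062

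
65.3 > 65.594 False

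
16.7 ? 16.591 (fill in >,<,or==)>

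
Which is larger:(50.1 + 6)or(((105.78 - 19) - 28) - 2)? (((105.78 - 19) - 28) - 2)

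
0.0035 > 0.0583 False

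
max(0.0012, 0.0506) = 0.0506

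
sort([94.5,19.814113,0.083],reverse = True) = [94.5,19.814113,0.083]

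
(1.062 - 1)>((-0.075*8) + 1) False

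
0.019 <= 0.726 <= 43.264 True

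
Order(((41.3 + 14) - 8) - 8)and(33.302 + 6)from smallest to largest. (((41.3 + 14) - 8) - 8), (33.302 + 6)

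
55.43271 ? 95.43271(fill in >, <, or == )<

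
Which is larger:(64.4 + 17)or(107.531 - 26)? (107.531 - 26)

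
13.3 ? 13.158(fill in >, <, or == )>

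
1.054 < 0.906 False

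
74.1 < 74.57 True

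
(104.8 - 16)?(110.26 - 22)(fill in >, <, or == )>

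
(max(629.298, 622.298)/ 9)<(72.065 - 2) True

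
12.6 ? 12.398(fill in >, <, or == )>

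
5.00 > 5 False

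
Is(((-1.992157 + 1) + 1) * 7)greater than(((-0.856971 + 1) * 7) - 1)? Yes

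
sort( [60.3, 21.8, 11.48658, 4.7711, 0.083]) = [0.083, 4.7711, 11.48658, 21.8, 60.3]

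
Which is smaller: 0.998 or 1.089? 0.998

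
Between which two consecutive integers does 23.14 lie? 23 and 24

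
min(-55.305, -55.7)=-55.7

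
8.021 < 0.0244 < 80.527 False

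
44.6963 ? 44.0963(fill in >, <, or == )>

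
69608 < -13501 False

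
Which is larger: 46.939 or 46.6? 46.939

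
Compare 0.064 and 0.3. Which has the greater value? 0.3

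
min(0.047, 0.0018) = 0.0018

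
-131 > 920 False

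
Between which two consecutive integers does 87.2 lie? 87 and 88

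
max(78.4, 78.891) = 78.891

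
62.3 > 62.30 False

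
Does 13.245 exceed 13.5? No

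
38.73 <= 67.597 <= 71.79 True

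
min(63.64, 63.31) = 63.31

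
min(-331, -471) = -471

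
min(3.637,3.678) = 3.637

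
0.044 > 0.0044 True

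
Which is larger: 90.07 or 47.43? 90.07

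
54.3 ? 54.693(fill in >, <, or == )<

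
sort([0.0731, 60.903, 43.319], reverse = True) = [60.903, 43.319, 0.0731]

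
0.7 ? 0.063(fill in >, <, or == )>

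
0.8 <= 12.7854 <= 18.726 True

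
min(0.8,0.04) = 0.04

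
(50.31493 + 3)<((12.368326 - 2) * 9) True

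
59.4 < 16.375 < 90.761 False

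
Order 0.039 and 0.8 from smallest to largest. 0.039, 0.8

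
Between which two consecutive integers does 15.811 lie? 15 and 16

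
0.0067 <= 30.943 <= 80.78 True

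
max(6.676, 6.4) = 6.676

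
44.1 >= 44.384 False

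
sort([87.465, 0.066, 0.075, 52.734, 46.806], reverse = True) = [87.465, 52.734, 46.806, 0.075, 0.066]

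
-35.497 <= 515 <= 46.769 False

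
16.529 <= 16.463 False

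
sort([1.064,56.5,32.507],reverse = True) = [56.5,32.507,1.064]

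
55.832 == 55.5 False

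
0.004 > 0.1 False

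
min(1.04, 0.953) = 0.953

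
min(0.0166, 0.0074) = 0.0074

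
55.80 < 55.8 False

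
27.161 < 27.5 True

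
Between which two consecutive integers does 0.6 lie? 0 and 1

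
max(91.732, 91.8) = 91.8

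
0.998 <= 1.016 True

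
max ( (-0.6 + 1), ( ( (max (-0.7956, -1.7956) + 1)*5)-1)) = 0.4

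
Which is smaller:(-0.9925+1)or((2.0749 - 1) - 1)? (-0.9925+1)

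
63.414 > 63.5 False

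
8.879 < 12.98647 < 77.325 True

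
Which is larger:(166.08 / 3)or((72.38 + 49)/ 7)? (166.08 / 3)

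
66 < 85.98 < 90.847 True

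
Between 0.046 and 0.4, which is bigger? 0.4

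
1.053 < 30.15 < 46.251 True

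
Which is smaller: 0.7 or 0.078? 0.078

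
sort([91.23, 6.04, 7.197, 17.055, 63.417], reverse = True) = [91.23, 63.417, 17.055, 7.197, 6.04]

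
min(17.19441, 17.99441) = 17.19441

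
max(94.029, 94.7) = 94.7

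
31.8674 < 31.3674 False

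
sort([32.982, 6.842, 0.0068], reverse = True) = [32.982, 6.842, 0.0068]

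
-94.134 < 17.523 True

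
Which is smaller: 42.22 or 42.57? 42.22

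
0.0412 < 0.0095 False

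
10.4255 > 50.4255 False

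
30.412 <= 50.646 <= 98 True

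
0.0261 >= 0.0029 True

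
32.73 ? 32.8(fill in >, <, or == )<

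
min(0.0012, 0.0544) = 0.0012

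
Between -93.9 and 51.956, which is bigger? 51.956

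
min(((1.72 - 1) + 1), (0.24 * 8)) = 1.72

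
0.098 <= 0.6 True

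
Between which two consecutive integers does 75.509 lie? 75 and 76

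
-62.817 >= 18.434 False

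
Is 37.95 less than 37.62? No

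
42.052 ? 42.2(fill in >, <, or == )<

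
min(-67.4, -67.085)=-67.4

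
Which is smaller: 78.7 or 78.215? 78.215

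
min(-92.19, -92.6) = -92.6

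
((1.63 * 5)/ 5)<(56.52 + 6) True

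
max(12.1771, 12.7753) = 12.7753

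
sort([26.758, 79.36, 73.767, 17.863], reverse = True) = [79.36, 73.767, 26.758, 17.863]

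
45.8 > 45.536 True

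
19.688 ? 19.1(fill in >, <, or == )>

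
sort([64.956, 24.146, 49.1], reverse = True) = [64.956, 49.1, 24.146]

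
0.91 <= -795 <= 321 False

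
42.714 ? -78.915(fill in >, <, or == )>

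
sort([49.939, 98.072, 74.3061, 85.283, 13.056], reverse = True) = [98.072, 85.283, 74.3061, 49.939, 13.056]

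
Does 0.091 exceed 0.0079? Yes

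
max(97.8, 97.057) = 97.8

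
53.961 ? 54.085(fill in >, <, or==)<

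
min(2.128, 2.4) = 2.128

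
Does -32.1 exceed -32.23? Yes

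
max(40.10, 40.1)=40.1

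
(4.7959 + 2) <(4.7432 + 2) False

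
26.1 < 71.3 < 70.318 False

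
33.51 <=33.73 True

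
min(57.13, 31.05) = 31.05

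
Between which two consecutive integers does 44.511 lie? 44 and 45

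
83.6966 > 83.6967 False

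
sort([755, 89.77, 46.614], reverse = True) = [755, 89.77, 46.614]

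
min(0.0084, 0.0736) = 0.0084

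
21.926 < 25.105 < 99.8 True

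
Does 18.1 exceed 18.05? Yes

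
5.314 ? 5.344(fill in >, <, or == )<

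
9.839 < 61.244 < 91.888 True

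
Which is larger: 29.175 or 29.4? 29.4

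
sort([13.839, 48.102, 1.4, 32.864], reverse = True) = [48.102, 32.864, 13.839, 1.4]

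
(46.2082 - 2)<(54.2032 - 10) False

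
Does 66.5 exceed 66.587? No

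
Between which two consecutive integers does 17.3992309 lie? 17 and 18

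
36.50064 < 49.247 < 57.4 True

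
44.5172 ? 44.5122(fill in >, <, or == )>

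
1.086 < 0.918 False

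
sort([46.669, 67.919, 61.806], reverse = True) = [67.919, 61.806, 46.669]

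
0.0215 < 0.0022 False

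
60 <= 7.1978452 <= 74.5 False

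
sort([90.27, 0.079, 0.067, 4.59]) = [0.067, 0.079, 4.59, 90.27]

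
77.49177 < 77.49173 False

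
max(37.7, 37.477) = 37.7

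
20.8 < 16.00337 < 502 False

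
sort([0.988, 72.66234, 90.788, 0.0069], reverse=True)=[90.788, 72.66234, 0.988, 0.0069]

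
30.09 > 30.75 False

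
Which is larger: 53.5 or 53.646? 53.646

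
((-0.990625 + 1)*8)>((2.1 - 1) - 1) False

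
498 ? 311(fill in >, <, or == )>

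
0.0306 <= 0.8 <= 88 True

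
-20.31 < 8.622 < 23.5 True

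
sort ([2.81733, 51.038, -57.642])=[-57.642, 2.81733, 51.038]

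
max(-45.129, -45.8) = -45.129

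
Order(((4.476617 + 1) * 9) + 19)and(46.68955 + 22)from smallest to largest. (((4.476617 + 1) * 9) + 19), (46.68955 + 22)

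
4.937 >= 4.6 True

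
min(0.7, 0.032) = 0.032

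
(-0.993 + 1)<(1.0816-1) True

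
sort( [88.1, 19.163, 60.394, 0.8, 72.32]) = [0.8, 19.163, 60.394, 72.32, 88.1]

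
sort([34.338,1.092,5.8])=[1.092,5.8,34.338]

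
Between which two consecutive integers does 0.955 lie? 0 and 1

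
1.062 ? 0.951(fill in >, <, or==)>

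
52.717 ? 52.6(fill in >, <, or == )>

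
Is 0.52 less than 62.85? Yes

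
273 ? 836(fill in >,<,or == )<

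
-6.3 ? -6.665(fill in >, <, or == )>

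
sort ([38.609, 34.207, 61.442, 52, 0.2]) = [0.2, 34.207, 38.609, 52, 61.442]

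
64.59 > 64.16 True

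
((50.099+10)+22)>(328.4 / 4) False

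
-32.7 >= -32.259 False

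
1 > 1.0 False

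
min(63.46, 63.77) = 63.46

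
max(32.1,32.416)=32.416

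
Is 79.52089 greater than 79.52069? Yes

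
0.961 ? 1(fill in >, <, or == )<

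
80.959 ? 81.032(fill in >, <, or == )<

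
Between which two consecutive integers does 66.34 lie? 66 and 67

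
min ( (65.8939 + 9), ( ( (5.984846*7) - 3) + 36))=74.8939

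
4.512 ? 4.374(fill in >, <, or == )>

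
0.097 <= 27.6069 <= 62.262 True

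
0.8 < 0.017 False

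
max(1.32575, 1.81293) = 1.81293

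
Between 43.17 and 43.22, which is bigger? 43.22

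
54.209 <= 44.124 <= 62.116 False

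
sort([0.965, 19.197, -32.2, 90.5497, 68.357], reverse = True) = [90.5497, 68.357, 19.197, 0.965, -32.2]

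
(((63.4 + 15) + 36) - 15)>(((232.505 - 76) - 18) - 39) False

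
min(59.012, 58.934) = 58.934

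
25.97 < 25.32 False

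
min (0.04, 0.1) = 0.04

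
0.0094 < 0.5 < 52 True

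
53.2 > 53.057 True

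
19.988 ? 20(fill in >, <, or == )<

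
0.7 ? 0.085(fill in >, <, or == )>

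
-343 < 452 True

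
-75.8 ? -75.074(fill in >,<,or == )<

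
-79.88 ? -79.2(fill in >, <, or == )<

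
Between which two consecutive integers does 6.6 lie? 6 and 7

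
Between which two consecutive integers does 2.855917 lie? 2 and 3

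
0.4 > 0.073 True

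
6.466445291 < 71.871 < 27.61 False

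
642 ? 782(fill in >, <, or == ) <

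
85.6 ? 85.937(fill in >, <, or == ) <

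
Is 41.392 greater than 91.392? No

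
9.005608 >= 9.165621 False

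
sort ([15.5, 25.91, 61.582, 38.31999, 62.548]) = [15.5, 25.91, 38.31999, 61.582, 62.548]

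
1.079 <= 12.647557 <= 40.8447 True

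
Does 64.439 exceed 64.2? Yes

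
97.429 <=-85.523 False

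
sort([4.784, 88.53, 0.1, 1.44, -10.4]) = [-10.4, 0.1, 1.44, 4.784, 88.53]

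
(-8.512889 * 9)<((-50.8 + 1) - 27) False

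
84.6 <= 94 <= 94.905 True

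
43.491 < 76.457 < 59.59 False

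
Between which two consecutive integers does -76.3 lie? -77 and -76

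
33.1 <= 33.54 True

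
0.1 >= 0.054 True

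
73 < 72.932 False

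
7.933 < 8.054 True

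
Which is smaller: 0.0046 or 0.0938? 0.0046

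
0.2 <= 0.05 False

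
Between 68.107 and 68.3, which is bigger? 68.3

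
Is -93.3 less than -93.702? No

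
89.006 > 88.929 True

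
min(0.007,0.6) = 0.007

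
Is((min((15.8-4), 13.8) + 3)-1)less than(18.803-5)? Yes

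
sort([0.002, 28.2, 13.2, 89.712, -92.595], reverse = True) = [89.712, 28.2, 13.2, 0.002, -92.595]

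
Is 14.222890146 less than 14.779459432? Yes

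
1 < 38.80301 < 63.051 True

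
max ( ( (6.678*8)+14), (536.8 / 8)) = 67.424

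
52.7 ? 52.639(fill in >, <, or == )>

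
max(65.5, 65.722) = 65.722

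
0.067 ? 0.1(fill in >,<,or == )<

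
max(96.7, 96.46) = 96.7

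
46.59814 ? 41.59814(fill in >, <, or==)>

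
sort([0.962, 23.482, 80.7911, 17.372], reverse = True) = [80.7911, 23.482, 17.372, 0.962]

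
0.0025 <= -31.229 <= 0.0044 False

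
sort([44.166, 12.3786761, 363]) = [12.3786761, 44.166, 363]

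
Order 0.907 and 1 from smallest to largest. 0.907,1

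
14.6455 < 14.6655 True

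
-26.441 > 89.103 False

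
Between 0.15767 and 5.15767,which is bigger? 5.15767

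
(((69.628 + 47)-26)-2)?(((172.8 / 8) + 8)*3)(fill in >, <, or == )<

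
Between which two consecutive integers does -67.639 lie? -68 and -67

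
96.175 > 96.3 False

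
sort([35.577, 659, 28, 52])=[28, 35.577, 52, 659]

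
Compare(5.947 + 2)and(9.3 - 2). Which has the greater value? (5.947 + 2)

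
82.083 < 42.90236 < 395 False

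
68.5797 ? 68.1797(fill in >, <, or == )>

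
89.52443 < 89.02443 False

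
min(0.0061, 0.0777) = 0.0061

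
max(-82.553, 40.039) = 40.039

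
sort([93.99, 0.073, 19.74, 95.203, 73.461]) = [0.073, 19.74, 73.461, 93.99, 95.203]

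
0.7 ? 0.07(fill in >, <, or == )>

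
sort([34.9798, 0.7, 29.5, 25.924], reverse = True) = [34.9798, 29.5, 25.924, 0.7]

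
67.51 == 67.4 False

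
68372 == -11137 False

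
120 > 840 False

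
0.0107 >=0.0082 True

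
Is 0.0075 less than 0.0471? Yes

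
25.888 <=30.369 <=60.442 True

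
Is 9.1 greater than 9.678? No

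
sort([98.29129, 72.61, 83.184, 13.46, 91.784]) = [13.46, 72.61, 83.184, 91.784, 98.29129]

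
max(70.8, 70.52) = 70.8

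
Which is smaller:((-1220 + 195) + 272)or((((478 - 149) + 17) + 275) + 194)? ((-1220 + 195) + 272)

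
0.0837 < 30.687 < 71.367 True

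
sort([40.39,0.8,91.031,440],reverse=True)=[440,91.031,40.39,0.8]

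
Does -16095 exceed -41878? Yes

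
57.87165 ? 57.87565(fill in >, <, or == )<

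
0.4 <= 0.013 False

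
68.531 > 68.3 True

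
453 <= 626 True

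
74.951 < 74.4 False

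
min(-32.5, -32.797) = -32.797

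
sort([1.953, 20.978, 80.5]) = [1.953, 20.978, 80.5]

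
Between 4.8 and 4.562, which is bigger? 4.8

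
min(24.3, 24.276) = 24.276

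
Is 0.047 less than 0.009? No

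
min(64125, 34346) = 34346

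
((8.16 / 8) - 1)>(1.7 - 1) False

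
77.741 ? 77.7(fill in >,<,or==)>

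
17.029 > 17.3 False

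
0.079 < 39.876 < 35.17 False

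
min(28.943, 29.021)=28.943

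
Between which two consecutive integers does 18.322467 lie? 18 and 19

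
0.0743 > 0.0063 True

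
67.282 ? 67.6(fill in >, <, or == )<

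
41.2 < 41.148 False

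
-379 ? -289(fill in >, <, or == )<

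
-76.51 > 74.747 False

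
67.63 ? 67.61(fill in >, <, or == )>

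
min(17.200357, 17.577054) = 17.200357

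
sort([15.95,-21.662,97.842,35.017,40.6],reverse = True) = [97.842,40.6,35.017,15.95,-21.662]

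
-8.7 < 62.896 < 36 False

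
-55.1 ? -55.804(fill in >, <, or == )>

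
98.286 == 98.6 False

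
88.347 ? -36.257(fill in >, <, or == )>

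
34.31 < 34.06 False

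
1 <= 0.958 False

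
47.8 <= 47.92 True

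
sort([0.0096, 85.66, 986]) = [0.0096, 85.66, 986]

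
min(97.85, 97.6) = 97.6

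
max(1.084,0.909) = 1.084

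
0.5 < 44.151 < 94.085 True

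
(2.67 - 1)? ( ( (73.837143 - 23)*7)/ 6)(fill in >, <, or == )<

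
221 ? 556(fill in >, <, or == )<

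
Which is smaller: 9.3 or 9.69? 9.3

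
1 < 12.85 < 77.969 True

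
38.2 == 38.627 False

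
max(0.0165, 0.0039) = 0.0165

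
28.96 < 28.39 False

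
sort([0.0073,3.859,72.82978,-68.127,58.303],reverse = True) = [72.82978,58.303,3.859,0.0073,-68.127]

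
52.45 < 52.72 True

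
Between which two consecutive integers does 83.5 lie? 83 and 84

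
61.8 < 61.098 False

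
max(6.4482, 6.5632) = 6.5632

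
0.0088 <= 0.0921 True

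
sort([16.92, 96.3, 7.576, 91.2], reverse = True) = [96.3, 91.2, 16.92, 7.576]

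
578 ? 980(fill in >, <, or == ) <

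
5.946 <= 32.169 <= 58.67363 True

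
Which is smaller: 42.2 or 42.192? 42.192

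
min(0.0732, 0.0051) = 0.0051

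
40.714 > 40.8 False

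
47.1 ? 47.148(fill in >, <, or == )<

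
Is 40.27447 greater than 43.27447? No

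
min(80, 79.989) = 79.989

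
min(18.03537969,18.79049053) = 18.03537969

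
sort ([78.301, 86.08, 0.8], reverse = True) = [86.08, 78.301, 0.8]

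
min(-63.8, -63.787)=-63.8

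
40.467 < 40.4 False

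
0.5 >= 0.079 True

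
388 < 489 True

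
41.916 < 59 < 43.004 False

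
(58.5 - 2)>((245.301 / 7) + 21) True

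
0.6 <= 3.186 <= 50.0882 True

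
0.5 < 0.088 False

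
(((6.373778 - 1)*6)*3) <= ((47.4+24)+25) False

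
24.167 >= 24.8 False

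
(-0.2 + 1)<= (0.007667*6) False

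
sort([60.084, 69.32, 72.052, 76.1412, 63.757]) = [60.084, 63.757, 69.32, 72.052, 76.1412]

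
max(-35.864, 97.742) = 97.742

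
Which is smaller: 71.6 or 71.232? 71.232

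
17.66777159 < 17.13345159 False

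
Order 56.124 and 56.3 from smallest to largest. 56.124, 56.3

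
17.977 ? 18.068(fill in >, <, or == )<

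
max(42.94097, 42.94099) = 42.94099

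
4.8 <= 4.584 False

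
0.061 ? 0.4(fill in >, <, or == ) <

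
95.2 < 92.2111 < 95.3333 False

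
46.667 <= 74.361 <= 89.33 True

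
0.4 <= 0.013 False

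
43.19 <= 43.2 True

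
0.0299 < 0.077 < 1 True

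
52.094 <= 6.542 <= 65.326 False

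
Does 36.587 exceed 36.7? No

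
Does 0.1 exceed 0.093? Yes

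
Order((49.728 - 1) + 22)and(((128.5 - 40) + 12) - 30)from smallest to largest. (((128.5 - 40) + 12) - 30), ((49.728 - 1) + 22)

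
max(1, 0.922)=1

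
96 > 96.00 False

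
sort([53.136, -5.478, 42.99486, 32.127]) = [-5.478, 32.127, 42.99486, 53.136]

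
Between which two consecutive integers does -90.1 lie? -91 and -90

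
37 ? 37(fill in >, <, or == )==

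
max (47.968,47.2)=47.968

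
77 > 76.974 True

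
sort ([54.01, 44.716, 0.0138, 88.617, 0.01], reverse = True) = [88.617, 54.01, 44.716, 0.0138, 0.01]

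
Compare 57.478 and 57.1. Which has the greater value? 57.478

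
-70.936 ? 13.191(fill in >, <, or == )<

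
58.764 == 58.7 False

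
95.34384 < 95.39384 True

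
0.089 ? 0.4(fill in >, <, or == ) <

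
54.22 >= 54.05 True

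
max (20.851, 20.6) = 20.851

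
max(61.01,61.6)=61.6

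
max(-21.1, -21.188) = -21.1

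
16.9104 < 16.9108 True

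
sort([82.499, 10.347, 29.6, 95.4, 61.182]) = [10.347, 29.6, 61.182, 82.499, 95.4]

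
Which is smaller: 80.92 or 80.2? 80.2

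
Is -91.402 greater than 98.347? No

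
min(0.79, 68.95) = 0.79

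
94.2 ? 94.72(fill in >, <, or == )<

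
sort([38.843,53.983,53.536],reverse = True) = [53.983,53.536,38.843]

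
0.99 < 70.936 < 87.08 True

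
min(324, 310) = 310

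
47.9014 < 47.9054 True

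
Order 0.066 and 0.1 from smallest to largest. 0.066, 0.1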